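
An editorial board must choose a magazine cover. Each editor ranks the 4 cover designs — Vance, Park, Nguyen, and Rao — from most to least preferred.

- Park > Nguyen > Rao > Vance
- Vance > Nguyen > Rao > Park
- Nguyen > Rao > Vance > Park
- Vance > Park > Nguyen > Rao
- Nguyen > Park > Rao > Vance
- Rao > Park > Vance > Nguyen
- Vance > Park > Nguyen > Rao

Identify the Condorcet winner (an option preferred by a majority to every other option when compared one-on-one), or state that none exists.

Head-to-head results (7 voters total):
Vance vs Park: Vance wins 4–3.
Vance vs Nguyen: Vance wins 4–3.
Vance vs Rao: Rao wins 4–3.
Park vs Nguyen: Park wins 4–3.
Park vs Rao: Park wins 4–3.
Nguyen vs Rao: Nguyen wins 6–1.
No candidate beats all others: Vance beats Park beats Rao beats Vance, a majority cycle.

There is no Condorcet winner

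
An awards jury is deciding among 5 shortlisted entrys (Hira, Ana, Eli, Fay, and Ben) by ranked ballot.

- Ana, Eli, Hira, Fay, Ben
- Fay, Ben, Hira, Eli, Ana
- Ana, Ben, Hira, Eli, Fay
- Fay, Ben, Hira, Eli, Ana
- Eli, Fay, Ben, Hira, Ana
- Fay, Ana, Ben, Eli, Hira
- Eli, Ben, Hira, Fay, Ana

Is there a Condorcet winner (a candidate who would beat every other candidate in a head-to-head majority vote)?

No

Head-to-head results (7 voters total):
Hira vs Ana: Hira wins 4–3.
Hira vs Eli: Eli wins 4–3.
Hira vs Fay: Fay wins 4–3.
Hira vs Ben: Ben wins 6–1.
Ana vs Eli: Eli wins 4–3.
Ana vs Fay: Fay wins 5–2.
Ana vs Ben: Ben wins 4–3.
Eli vs Fay: Eli wins 4–3.
Eli vs Ben: Ben wins 4–3.
Fay vs Ben: Fay wins 5–2.
No candidate beats all others: Eli beats Fay beats Ben beats Eli, a majority cycle.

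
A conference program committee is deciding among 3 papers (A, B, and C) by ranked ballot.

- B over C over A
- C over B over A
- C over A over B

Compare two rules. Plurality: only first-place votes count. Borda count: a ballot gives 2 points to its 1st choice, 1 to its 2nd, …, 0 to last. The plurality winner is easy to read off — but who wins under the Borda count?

Plurality first-place counts: A 0, B 1, C 2 → C.
Borda totals: A 1, B 3, C 5 → C.

C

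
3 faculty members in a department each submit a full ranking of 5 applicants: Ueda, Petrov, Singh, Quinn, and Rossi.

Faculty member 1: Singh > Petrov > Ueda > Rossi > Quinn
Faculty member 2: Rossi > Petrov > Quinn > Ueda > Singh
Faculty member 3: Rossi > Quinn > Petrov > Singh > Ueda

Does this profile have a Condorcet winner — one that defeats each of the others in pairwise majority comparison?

Head-to-head results (3 voters total):
Ueda vs Petrov: Petrov wins 3–0.
Ueda vs Singh: Singh wins 2–1.
Ueda vs Quinn: Quinn wins 2–1.
Ueda vs Rossi: Rossi wins 2–1.
Petrov vs Singh: Petrov wins 2–1.
Petrov vs Quinn: Petrov wins 2–1.
Petrov vs Rossi: Rossi wins 2–1.
Singh vs Quinn: Quinn wins 2–1.
Singh vs Rossi: Rossi wins 2–1.
Quinn vs Rossi: Rossi wins 3–0.
Rossi beats each rival — Ueda (2–1), Petrov (2–1), Singh (2–1), Quinn (3–0) — so Rossi is the Condorcet winner.

Yes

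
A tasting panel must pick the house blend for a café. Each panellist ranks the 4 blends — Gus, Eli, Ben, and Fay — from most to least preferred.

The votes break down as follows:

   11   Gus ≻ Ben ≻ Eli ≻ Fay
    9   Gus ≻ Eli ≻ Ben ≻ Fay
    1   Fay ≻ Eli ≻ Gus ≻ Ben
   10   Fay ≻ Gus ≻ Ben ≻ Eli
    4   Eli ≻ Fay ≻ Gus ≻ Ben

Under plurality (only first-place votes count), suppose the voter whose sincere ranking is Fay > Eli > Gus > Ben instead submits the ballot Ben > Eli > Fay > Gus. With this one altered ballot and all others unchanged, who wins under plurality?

First-place totals with the altered ballot: Gus 20, Eli 4, Ben 1, Fay 10.
The winner is unchanged: still Gus.

Gus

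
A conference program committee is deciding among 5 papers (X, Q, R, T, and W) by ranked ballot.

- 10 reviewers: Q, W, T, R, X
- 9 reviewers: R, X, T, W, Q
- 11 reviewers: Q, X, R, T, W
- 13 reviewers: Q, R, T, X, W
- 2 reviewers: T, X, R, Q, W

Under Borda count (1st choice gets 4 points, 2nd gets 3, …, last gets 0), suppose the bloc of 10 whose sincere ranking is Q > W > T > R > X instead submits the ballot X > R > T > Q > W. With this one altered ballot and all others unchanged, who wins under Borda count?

Borda totals with the altered ballot: X 119, Q 108, R 131, T 83, W 9.
The switch changes the winner from Q to R.

R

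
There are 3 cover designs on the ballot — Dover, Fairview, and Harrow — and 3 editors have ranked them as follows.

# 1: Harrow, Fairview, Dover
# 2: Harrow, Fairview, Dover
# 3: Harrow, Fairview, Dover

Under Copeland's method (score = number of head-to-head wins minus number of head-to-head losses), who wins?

Pairwise results:
  Dover vs Fairview: Fairview wins 3–0.
  Dover vs Harrow: Harrow wins 3–0.
  Fairview vs Harrow: Harrow wins 3–0.
Copeland scores (wins − losses):
  Dover: 0 − 2 = -2
  Fairview: 1 − 1 = 0
  Harrow: 2 − 0 = 2
Harrow has the best Copeland score.

Harrow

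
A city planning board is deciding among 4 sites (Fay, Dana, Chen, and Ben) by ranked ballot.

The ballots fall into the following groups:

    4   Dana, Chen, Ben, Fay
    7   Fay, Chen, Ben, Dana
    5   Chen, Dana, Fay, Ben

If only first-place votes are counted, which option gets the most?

Fay

First-place vote totals:
  Fay: 7
  Dana: 4
  Chen: 5
  Ben: 0
Fay has the most first-place votes.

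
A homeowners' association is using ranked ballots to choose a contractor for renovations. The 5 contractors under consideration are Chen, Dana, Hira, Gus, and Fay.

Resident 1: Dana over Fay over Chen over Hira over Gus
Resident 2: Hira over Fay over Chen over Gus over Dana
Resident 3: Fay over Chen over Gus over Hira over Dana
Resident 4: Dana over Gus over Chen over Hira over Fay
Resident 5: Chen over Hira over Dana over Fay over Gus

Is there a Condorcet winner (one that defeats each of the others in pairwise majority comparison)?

Head-to-head results (5 voters total):
Chen vs Dana: Chen wins 3–2.
Chen vs Hira: Chen wins 4–1.
Chen vs Gus: Chen wins 4–1.
Chen vs Fay: Fay wins 3–2.
Dana vs Hira: Hira wins 3–2.
Dana vs Gus: Dana wins 3–2.
Dana vs Fay: Dana wins 3–2.
Hira vs Gus: Hira wins 3–2.
Hira vs Fay: Hira wins 3–2.
Gus vs Fay: Fay wins 4–1.
No candidate beats all others: Chen beats Dana beats Fay beats Chen, a majority cycle.

No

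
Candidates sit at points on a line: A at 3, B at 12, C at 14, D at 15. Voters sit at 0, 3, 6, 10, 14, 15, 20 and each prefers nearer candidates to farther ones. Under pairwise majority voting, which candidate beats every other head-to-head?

With single-peaked preferences on a line, the Condorcet winner is the candidate closest to the median voter.
The median voter (position 10) is closest to B at 12.
Check: B vs A — voters closer to B: 4 of 7.

B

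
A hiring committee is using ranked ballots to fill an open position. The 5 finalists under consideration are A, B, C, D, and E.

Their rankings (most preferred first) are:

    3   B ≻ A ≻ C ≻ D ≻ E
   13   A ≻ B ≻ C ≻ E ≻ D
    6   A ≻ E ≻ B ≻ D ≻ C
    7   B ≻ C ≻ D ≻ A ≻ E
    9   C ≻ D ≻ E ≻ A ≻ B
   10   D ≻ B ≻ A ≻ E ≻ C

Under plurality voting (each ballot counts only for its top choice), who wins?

A

First-place vote totals:
  A: 19
  B: 10
  C: 9
  D: 10
  E: 0
A has the most first-place votes.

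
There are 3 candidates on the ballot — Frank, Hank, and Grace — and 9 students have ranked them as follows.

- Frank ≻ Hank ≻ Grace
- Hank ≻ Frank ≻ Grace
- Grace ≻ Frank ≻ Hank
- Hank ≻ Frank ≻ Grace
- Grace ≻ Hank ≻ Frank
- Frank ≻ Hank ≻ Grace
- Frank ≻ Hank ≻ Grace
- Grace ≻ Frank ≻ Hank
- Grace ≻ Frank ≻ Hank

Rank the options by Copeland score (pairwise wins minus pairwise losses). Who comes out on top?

Frank

Pairwise results:
  Frank vs Hank: Frank wins 6–3.
  Frank vs Grace: Frank wins 5–4.
  Hank vs Grace: Hank wins 5–4.
Copeland scores (wins − losses):
  Frank: 2 − 0 = 2
  Hank: 1 − 1 = 0
  Grace: 0 − 2 = -2
Frank has the best Copeland score.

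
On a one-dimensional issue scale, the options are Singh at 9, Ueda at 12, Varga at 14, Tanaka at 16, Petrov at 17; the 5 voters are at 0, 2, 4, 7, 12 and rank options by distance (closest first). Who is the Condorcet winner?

With single-peaked preferences on a line, the Condorcet winner is the candidate closest to the median voter.
The median voter (position 4) is closest to Singh at 9.
Check: Singh vs Tanaka — voters closer to Singh: 5 of 5.

Singh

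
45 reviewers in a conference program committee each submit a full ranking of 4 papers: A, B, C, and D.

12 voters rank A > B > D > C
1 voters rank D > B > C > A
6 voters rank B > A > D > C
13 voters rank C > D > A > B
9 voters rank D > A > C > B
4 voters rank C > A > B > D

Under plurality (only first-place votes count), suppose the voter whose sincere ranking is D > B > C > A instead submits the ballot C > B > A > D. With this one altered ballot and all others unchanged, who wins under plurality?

C

First-place totals with the altered ballot: A 12, B 6, C 18, D 9.
The winner is unchanged: still C.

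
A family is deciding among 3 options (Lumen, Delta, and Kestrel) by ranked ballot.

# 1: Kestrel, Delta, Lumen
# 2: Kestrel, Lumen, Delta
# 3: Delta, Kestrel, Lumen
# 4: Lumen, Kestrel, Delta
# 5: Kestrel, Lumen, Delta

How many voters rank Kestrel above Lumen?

Ballots ranking Kestrel above Lumen: 4.
Ballots ranking Lumen above Kestrel: 1.
So 4 of 5 voters prefer Kestrel to Lumen.

4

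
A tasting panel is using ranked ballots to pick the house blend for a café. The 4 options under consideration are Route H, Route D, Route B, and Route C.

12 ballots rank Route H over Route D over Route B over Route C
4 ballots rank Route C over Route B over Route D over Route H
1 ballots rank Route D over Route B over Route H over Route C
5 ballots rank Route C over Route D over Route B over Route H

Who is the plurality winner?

First-place vote totals:
  Route H: 12
  Route D: 1
  Route B: 0
  Route C: 9
Route H has the most first-place votes.

Route H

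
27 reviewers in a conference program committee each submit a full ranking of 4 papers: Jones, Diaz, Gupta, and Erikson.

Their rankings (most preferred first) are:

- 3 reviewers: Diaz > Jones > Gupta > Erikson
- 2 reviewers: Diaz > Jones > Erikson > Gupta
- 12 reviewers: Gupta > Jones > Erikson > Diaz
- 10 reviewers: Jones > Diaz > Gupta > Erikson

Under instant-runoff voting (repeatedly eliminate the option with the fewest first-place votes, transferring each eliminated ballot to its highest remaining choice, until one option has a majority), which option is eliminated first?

Erikson

Round 1: Gupta 12, Jones 10, Diaz 5, Erikson 0. Erikson has the fewest and is eliminated.
Round 2: Gupta 12, Jones 10, Diaz 5. Diaz has the fewest and is eliminated.
Round 3: Jones 15, Gupta 12. Jones has a majority.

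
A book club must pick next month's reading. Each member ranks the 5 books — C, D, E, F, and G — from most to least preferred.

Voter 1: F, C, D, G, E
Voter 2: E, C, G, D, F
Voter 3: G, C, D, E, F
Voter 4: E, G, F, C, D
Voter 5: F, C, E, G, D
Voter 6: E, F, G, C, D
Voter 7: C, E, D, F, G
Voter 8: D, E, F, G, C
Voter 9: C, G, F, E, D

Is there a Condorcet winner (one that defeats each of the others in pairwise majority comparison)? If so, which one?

Head-to-head results (9 voters total):
C vs D: C wins 8–1.
C vs E: C wins 5–4.
C vs F: F wins 5–4.
C vs G: C wins 5–4.
D vs E: E wins 6–3.
D vs F: F wins 5–4.
D vs G: G wins 6–3.
E vs F: E wins 6–3.
E vs G: E wins 6–3.
F vs G: F wins 5–4.
No candidate beats all others: C beats E beats F beats C, a majority cycle.

None — there is no Condorcet winner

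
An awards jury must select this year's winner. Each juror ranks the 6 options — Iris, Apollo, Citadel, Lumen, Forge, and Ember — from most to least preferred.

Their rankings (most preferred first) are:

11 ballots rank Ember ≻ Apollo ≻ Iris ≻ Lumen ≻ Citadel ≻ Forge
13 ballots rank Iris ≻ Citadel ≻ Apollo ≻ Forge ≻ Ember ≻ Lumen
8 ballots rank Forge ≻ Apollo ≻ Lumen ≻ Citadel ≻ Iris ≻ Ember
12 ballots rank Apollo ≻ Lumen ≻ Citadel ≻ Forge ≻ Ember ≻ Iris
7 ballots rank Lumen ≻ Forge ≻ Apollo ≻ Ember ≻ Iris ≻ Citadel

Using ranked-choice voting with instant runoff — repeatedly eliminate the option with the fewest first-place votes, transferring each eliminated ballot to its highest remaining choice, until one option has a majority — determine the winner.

Apollo

Round 1: Iris 13, Apollo 12, Ember 11, Forge 8, Lumen 7, Citadel 0. Citadel has the fewest and is eliminated.
Round 2: Iris 13, Apollo 12, Ember 11, Forge 8, Lumen 7. Lumen has the fewest and is eliminated.
Round 3: Forge 15, Iris 13, Apollo 12, Ember 11. Ember has the fewest and is eliminated.
Round 4: Apollo 23, Forge 15, Iris 13. Iris has the fewest and is eliminated.
Round 5: Apollo 36, Forge 15. Apollo has a majority.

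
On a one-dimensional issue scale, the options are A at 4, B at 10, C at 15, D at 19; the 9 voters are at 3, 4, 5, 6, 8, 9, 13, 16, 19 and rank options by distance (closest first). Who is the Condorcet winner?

B

With single-peaked preferences on a line, the Condorcet winner is the candidate closest to the median voter.
The median voter (position 8) is closest to B at 10.
Check: B vs C — voters closer to B: 6 of 9.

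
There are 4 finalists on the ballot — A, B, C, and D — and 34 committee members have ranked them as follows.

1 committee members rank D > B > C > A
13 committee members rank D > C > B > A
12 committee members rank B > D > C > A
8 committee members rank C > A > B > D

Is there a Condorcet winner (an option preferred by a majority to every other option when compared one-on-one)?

Head-to-head results (34 voters total):
A vs B: B wins 26–8.
A vs C: C wins 34–0.
A vs D: D wins 26–8.
B vs C: C wins 21–13.
B vs D: B wins 20–14.
C vs D: D wins 26–8.
No candidate beats all others: B beats D beats C beats B, a majority cycle.

No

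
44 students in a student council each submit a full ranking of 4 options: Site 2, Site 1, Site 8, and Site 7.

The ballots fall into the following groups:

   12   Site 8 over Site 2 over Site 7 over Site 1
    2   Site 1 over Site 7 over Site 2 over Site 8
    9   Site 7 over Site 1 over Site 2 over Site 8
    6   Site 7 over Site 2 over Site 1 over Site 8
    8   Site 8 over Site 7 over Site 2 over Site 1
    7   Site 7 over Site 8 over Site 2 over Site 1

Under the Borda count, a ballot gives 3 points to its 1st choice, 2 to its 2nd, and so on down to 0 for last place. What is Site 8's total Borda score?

74

Borda scores:
  Site 2: 12·2 + 2·1 + 9·1 + 6·2 + 8·1 + 7·1 = 62
  Site 1: 12·0 + 2·3 + 9·2 + 6·1 + 8·0 + 7·0 = 30
  Site 8: 12·3 + 2·0 + 9·0 + 6·0 + 8·3 + 7·2 = 74
  Site 7: 12·1 + 2·2 + 9·3 + 6·3 + 8·2 + 7·3 = 98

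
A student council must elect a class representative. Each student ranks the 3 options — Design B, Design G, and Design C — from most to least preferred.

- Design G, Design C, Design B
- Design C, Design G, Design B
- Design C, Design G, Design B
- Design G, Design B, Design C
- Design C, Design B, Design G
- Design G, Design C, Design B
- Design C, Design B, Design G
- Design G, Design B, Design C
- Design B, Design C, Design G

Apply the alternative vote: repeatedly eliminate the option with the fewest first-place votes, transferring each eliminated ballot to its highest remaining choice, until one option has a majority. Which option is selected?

Design C

Round 1: Design G 4, Design C 4, Design B 1. Design B has the fewest and is eliminated.
Round 2: Design C 5, Design G 4. Design C has a majority.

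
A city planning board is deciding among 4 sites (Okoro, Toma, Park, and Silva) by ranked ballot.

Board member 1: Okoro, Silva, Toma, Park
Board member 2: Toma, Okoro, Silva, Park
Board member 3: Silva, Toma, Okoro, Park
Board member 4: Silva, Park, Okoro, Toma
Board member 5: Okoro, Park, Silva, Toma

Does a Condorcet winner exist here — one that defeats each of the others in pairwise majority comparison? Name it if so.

Head-to-head results (5 voters total):
Okoro vs Toma: Okoro wins 3–2.
Okoro vs Park: Okoro wins 4–1.
Okoro vs Silva: Okoro wins 3–2.
Toma vs Park: Toma wins 3–2.
Toma vs Silva: Silva wins 4–1.
Park vs Silva: Silva wins 4–1.
Okoro beats each rival — Toma (3–2), Park (4–1), Silva (3–2) — so Okoro is the Condorcet winner.

Okoro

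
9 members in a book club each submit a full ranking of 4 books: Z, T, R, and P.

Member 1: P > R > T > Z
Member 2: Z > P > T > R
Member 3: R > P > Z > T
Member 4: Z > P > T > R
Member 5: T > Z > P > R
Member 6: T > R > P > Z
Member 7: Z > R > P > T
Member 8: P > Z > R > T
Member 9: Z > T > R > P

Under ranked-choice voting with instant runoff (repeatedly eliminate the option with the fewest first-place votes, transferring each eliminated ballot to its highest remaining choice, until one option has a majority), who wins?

Round 1: Z 4, T 2, P 2, R 1. R has the fewest and is eliminated.
Round 2: Z 4, P 3, T 2. T has the fewest and is eliminated.
Round 3: Z 5, P 4. Z has a majority.

Z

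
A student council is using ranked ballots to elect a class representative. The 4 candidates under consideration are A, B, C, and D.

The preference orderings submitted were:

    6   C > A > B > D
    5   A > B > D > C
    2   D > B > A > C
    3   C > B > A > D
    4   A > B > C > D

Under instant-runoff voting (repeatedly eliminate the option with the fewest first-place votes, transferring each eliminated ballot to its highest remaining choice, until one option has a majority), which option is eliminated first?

Round 1: A 9, C 9, D 2, B 0. B has the fewest and is eliminated.
Round 2: A 9, C 9, D 2. D has the fewest and is eliminated.
Round 3: A 11, C 9. A has a majority.

B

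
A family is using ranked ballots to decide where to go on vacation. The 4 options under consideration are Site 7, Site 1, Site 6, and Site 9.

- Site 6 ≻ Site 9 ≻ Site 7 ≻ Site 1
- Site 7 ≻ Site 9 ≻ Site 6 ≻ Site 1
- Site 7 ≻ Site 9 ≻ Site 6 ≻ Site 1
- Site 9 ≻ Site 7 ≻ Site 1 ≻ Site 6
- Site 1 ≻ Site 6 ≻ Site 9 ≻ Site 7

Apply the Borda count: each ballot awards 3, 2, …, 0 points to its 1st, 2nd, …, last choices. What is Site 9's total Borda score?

Borda scores:
  Site 7: 1 + 3 + 3 + 2 + 0 = 9
  Site 1: 0 + 0 + 0 + 1 + 3 = 4
  Site 6: 3 + 1 + 1 + 0 + 2 = 7
  Site 9: 2 + 2 + 2 + 3 + 1 = 10

10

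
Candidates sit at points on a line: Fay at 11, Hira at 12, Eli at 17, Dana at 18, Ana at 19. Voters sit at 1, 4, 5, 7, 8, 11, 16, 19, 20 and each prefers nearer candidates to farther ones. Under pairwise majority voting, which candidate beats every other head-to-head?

With single-peaked preferences on a line, the Condorcet winner is the candidate closest to the median voter.
The median voter (position 8) is closest to Fay at 11.
Check: Fay vs Hira — voters closer to Fay: 6 of 9.

Fay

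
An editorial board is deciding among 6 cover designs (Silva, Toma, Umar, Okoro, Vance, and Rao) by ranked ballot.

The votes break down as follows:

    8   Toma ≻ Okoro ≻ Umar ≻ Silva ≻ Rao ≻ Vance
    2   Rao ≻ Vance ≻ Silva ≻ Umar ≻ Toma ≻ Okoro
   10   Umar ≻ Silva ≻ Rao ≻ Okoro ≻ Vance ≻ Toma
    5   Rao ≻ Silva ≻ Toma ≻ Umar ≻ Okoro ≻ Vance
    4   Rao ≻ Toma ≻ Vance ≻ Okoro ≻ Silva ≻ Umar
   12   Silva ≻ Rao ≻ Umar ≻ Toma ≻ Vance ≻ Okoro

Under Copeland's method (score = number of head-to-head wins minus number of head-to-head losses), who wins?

Silva

Pairwise results:
  Silva vs Toma: Silva wins 29–12.
  Silva vs Umar: Silva wins 23–18.
  Silva vs Okoro: Silva wins 29–12.
  Silva vs Vance: Silva wins 35–6.
  Silva vs Rao: Silva wins 30–11.
  Toma vs Umar: Umar wins 24–17.
  Toma vs Okoro: Toma wins 31–10.
  Toma vs Vance: Toma wins 29–12.
  Toma vs Rao: Rao wins 33–8.
  Umar vs Okoro: Umar wins 29–12.
  Umar vs Vance: Umar wins 35–6.
  Umar vs Rao: Rao wins 23–18.
  Okoro vs Vance: Okoro wins 23–18.
  Okoro vs Rao: Rao wins 33–8.
  Vance vs Rao: Rao wins 41–0.
Copeland scores (wins − losses):
  Silva: 5 − 0 = 5
  Toma: 2 − 3 = -1
  Umar: 3 − 2 = 1
  Okoro: 1 − 4 = -3
  Vance: 0 − 5 = -5
  Rao: 4 − 1 = 3
Silva has the best Copeland score.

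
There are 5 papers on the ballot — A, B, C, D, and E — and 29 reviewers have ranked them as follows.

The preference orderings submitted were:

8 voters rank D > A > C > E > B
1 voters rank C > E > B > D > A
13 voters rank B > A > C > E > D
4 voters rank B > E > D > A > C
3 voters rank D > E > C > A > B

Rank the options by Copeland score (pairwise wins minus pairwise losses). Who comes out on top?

B

Pairwise results:
  A vs B: B wins 18–11.
  A vs C: A wins 25–4.
  A vs D: D wins 16–13.
  A vs E: A wins 21–8.
  B vs C: B wins 17–12.
  B vs D: B wins 18–11.
  B vs E: B wins 17–12.
  C vs D: D wins 15–14.
  C vs E: C wins 22–7.
  D vs E: E wins 18–11.
Copeland scores (wins − losses):
  A: 2 − 2 = 0
  B: 4 − 0 = 4
  C: 1 − 3 = -2
  D: 2 − 2 = 0
  E: 1 − 3 = -2
B has the best Copeland score.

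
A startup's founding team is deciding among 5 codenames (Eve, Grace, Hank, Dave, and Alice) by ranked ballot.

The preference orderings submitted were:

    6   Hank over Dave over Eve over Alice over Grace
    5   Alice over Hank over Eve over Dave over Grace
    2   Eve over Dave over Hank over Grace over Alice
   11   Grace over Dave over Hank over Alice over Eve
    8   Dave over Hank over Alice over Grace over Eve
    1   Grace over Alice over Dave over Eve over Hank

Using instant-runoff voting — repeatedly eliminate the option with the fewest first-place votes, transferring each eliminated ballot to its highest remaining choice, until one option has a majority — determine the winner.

Round 1: Grace 12, Dave 8, Hank 6, Alice 5, Eve 2. Eve has the fewest and is eliminated.
Round 2: Grace 12, Dave 10, Hank 6, Alice 5. Alice has the fewest and is eliminated.
Round 3: Grace 12, Hank 11, Dave 10. Dave has the fewest and is eliminated.
Round 4: Hank 21, Grace 12. Hank has a majority.

Hank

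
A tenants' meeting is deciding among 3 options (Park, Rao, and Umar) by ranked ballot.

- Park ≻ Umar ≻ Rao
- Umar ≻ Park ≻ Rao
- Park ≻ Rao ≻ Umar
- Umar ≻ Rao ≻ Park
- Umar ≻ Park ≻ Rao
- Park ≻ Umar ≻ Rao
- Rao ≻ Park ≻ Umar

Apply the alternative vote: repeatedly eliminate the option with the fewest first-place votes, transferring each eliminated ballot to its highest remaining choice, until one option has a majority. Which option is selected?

Round 1: Park 3, Umar 3, Rao 1. Rao has the fewest and is eliminated.
Round 2: Park 4, Umar 3. Park has a majority.

Park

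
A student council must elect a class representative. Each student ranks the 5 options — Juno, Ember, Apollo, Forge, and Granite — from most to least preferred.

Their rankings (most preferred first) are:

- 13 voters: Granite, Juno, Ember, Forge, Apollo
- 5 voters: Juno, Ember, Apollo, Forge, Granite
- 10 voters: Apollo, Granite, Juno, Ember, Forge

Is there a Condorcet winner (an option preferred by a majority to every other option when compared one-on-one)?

Head-to-head results (28 voters total):
Juno vs Ember: Juno wins 28–0.
Juno vs Apollo: Juno wins 18–10.
Juno vs Forge: Juno wins 28–0.
Juno vs Granite: Granite wins 23–5.
Ember vs Apollo: Ember wins 18–10.
Ember vs Forge: Ember wins 28–0.
Ember vs Granite: Granite wins 23–5.
Apollo vs Forge: Apollo wins 15–13.
Apollo vs Granite: Apollo wins 15–13.
Forge vs Granite: Granite wins 23–5.
No candidate beats all others: Juno beats Apollo beats Granite beats Juno, a majority cycle.

No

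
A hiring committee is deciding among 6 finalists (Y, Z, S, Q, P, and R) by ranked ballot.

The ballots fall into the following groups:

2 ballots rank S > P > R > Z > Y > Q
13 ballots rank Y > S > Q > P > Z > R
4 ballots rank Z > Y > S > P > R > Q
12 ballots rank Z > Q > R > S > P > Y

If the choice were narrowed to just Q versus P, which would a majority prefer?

Q

Ballots ranking Q above P: 13+12 = 25.
Ballots ranking P above Q: 2+4 = 6.
Q wins the head-to-head, 25–6.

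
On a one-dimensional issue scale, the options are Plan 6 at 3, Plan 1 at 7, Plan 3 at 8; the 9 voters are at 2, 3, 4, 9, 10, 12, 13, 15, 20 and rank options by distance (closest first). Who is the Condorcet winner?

With single-peaked preferences on a line, the Condorcet winner is the candidate closest to the median voter.
The median voter (position 10) is closest to Plan 3 at 8.
Check: Plan 3 vs Plan 6 — voters closer to Plan 3: 6 of 9.

Plan 3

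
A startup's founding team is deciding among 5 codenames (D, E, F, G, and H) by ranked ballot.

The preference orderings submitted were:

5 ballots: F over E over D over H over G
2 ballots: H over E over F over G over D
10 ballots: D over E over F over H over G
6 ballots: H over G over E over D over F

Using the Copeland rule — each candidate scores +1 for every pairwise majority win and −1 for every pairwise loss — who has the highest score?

E

Pairwise results:
  D vs E: E wins 13–10.
  D vs F: D wins 16–7.
  D vs G: D wins 15–8.
  D vs H: D wins 15–8.
  E vs F: E wins 18–5.
  E vs G: E wins 17–6.
  E vs H: E wins 15–8.
  F vs G: F wins 17–6.
  F vs H: F wins 15–8.
  G vs H: H wins 23–0.
Copeland scores (wins − losses):
  D: 3 − 1 = 2
  E: 4 − 0 = 4
  F: 2 − 2 = 0
  G: 0 − 4 = -4
  H: 1 − 3 = -2
E has the best Copeland score.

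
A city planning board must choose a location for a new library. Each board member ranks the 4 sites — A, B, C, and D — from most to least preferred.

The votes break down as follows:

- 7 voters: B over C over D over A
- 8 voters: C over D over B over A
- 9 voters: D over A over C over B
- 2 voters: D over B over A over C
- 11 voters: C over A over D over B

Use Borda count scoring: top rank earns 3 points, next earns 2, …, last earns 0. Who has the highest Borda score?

Borda scores:
  A: 7·0 + 8·0 + 9·2 + 2·1 + 11·2 = 42
  B: 7·3 + 8·1 + 9·0 + 2·2 + 11·0 = 33
  C: 7·2 + 8·3 + 9·1 + 2·0 + 11·3 = 80
  D: 7·1 + 8·2 + 9·3 + 2·3 + 11·1 = 67
C has the highest total.

C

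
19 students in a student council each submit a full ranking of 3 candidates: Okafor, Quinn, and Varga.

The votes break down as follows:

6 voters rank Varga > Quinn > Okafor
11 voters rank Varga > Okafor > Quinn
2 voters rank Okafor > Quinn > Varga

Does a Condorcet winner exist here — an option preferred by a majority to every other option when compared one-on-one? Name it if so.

Varga

Head-to-head results (19 voters total):
Okafor vs Quinn: Okafor wins 13–6.
Okafor vs Varga: Varga wins 17–2.
Quinn vs Varga: Varga wins 17–2.
Varga beats each rival — Okafor (17–2), Quinn (17–2) — so Varga is the Condorcet winner.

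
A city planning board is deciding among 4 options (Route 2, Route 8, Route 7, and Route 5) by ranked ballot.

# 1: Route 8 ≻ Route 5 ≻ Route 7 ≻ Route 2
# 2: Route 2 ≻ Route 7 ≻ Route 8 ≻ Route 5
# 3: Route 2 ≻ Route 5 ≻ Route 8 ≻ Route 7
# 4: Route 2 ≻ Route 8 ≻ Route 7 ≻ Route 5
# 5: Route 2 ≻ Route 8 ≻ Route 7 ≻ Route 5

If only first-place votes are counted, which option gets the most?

First-place vote totals:
  Route 2: 4
  Route 8: 1
  Route 7: 0
  Route 5: 0
Route 2 has the most first-place votes.

Route 2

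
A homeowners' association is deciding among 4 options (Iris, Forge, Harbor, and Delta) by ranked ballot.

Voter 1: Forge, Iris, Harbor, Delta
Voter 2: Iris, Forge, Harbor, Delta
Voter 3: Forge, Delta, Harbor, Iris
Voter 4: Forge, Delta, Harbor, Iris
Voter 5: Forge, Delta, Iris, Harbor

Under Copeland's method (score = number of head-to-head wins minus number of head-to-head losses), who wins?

Pairwise results:
  Iris vs Forge: Forge wins 4–1.
  Iris vs Harbor: Iris wins 3–2.
  Iris vs Delta: Delta wins 3–2.
  Forge vs Harbor: Forge wins 5–0.
  Forge vs Delta: Forge wins 5–0.
  Harbor vs Delta: Delta wins 3–2.
Copeland scores (wins − losses):
  Iris: 1 − 2 = -1
  Forge: 3 − 0 = 3
  Harbor: 0 − 3 = -3
  Delta: 2 − 1 = 1
Forge has the best Copeland score.

Forge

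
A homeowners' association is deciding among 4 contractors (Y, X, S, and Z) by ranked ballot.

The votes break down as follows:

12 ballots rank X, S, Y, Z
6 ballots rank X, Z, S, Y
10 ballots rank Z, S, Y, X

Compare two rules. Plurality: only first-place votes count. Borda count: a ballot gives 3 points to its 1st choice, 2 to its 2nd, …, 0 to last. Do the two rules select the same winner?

Yes

Plurality first-place counts: Y 0, X 18, S 0, Z 10 → X.
Borda totals: Y 22, X 54, S 50, Z 42 → X.
The two rules agree on X.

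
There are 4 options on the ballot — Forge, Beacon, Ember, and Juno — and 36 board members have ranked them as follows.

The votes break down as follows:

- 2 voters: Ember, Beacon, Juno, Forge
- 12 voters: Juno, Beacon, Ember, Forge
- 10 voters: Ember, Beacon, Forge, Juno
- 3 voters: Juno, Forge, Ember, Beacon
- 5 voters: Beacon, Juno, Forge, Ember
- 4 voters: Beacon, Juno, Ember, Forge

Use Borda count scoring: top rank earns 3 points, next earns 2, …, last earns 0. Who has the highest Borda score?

Borda scores:
  Forge: 2·0 + 12·0 + 10·1 + 3·2 + 5·1 + 4·0 = 21
  Beacon: 2·2 + 12·2 + 10·2 + 3·0 + 5·3 + 4·3 = 75
  Ember: 2·3 + 12·1 + 10·3 + 3·1 + 5·0 + 4·1 = 55
  Juno: 2·1 + 12·3 + 10·0 + 3·3 + 5·2 + 4·2 = 65
Beacon has the highest total.

Beacon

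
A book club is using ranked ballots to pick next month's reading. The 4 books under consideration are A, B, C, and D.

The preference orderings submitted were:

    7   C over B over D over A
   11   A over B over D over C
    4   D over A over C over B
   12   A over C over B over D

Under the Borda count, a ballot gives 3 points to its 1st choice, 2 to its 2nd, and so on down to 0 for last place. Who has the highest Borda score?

A

Borda scores:
  A: 7·0 + 11·3 + 4·2 + 12·3 = 77
  B: 7·2 + 11·2 + 4·0 + 12·1 = 48
  C: 7·3 + 11·0 + 4·1 + 12·2 = 49
  D: 7·1 + 11·1 + 4·3 + 12·0 = 30
A has the highest total.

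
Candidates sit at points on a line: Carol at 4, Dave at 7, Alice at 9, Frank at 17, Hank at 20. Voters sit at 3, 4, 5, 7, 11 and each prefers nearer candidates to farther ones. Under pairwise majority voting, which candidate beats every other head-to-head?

With single-peaked preferences on a line, the Condorcet winner is the candidate closest to the median voter.
The median voter (position 5) is closest to Carol at 4.
Check: Carol vs Alice — voters closer to Carol: 3 of 5.

Carol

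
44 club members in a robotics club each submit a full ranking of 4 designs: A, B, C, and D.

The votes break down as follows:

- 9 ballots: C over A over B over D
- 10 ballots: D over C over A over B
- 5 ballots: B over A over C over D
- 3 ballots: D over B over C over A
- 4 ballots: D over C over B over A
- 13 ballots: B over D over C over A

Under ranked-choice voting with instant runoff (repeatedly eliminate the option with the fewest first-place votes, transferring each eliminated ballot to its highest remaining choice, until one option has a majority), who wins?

Round 1: B 18, D 17, C 9, A 0. A has the fewest and is eliminated.
Round 2: B 18, D 17, C 9. C has the fewest and is eliminated.
Round 3: B 27, D 17. B has a majority.

B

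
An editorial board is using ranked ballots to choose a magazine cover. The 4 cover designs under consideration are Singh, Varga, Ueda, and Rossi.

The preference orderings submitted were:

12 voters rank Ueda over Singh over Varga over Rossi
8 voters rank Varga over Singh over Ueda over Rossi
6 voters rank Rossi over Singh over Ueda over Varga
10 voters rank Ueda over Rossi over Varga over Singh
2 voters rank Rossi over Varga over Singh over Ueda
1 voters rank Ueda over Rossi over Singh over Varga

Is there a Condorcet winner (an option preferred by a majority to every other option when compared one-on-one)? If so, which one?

Head-to-head results (39 voters total):
Singh vs Varga: Varga wins 20–19.
Singh vs Ueda: Ueda wins 23–16.
Singh vs Rossi: Singh wins 20–19.
Varga vs Ueda: Ueda wins 29–10.
Varga vs Rossi: Varga wins 20–19.
Ueda vs Rossi: Ueda wins 31–8.
Ueda beats each rival — Singh (23–16), Varga (29–10), Rossi (31–8) — so Ueda is the Condorcet winner.

Ueda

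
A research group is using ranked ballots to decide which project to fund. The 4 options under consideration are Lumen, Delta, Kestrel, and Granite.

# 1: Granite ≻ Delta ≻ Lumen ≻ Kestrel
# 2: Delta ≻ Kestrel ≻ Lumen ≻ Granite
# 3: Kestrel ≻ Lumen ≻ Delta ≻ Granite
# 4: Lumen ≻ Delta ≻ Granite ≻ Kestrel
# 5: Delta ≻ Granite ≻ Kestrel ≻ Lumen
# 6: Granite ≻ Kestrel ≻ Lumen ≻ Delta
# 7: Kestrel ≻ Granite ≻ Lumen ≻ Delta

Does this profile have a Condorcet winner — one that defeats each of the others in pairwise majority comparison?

No

Head-to-head results (7 voters total):
Lumen vs Delta: Lumen wins 4–3.
Lumen vs Kestrel: Kestrel wins 5–2.
Lumen vs Granite: Granite wins 4–3.
Delta vs Kestrel: Delta wins 4–3.
Delta vs Granite: Delta wins 4–3.
Kestrel vs Granite: Granite wins 4–3.
No candidate beats all others: Lumen beats Delta beats Kestrel beats Lumen, a majority cycle.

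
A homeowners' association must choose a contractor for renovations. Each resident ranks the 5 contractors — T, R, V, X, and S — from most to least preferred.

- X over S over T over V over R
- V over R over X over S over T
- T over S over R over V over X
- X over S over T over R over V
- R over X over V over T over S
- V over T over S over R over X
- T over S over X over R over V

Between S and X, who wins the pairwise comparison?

X

Ballots ranking S above X: 3.
Ballots ranking X above S: 4.
X wins the head-to-head, 4–3.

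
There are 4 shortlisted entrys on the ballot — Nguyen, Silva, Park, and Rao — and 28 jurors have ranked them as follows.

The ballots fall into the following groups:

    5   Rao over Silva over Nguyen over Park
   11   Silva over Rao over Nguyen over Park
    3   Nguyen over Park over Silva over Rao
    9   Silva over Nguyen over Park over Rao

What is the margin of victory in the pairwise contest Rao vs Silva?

18

Ballots ranking Rao above Silva: 5.
Ballots ranking Silva above Rao: 11+3+9 = 23.
Silva wins 23–5, a margin of 18.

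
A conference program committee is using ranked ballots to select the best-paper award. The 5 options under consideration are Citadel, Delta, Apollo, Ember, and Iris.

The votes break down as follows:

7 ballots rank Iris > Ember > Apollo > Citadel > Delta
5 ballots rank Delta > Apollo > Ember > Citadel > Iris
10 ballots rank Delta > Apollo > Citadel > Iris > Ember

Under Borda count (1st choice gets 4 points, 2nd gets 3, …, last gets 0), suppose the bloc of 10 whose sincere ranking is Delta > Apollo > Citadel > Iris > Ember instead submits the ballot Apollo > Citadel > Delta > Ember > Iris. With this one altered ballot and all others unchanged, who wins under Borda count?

Borda totals with the altered ballot: Citadel 42, Delta 40, Apollo 69, Ember 41, Iris 28.
The switch changes the winner from Delta to Apollo.

Apollo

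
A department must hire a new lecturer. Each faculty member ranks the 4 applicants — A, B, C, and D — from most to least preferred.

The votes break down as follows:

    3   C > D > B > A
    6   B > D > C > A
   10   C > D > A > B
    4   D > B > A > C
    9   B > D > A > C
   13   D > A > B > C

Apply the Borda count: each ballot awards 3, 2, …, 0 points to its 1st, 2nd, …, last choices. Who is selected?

Borda scores:
  A: 3·0 + 6·0 + 10·1 + 4·1 + 9·1 + 13·2 = 49
  B: 3·1 + 6·3 + 10·0 + 4·2 + 9·3 + 13·1 = 69
  C: 3·3 + 6·1 + 10·3 + 4·0 + 9·0 + 13·0 = 45
  D: 3·2 + 6·2 + 10·2 + 4·3 + 9·2 + 13·3 = 107
D has the highest total.

D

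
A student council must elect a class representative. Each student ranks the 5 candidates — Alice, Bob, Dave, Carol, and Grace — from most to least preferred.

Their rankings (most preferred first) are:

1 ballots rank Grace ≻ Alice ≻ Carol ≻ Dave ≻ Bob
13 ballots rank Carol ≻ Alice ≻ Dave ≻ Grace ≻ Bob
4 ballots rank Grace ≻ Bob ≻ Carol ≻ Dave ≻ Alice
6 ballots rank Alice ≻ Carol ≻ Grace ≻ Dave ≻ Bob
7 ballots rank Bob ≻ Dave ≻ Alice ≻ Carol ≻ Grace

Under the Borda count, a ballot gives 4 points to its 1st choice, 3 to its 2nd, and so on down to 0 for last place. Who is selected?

Carol

Borda scores:
  Alice: 3 + 13·3 + 4·0 + 6·4 + 7·2 = 80
  Bob: 0 + 13·0 + 4·3 + 6·0 + 7·4 = 40
  Dave: 1 + 13·2 + 4·1 + 6·1 + 7·3 = 58
  Carol: 2 + 13·4 + 4·2 + 6·3 + 7·1 = 87
  Grace: 4 + 13·1 + 4·4 + 6·2 + 7·0 = 45
Carol has the highest total.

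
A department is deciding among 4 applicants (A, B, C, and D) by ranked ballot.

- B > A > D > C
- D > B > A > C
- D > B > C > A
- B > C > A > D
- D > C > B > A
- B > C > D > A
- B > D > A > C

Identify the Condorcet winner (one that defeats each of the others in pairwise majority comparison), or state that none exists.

Head-to-head results (7 voters total):
A vs B: B wins 7–0.
A vs C: C wins 4–3.
A vs D: D wins 5–2.
B vs C: B wins 6–1.
B vs D: B wins 4–3.
C vs D: D wins 5–2.
B beats each rival — A (7–0), C (6–1), D (4–3) — so B is the Condorcet winner.

B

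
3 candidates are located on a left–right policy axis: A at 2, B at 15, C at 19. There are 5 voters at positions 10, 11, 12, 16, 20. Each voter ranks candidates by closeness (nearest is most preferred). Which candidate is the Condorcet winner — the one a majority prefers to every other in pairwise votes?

B

With single-peaked preferences on a line, the Condorcet winner is the candidate closest to the median voter.
The median voter (position 12) is closest to B at 15.
Check: B vs C — voters closer to B: 4 of 5.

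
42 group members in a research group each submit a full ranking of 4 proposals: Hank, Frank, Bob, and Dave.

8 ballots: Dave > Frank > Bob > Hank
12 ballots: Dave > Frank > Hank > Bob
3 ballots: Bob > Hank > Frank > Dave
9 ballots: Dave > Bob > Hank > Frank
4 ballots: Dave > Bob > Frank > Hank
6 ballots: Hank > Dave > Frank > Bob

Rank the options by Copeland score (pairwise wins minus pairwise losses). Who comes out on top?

Dave

Pairwise results:
  Hank vs Frank: Frank wins 24–18.
  Hank vs Bob: Bob wins 24–18.
  Hank vs Dave: Dave wins 33–9.
  Frank vs Bob: Frank wins 26–16.
  Frank vs Dave: Dave wins 39–3.
  Bob vs Dave: Dave wins 39–3.
Copeland scores (wins − losses):
  Hank: 0 − 3 = -3
  Frank: 2 − 1 = 1
  Bob: 1 − 2 = -1
  Dave: 3 − 0 = 3
Dave has the best Copeland score.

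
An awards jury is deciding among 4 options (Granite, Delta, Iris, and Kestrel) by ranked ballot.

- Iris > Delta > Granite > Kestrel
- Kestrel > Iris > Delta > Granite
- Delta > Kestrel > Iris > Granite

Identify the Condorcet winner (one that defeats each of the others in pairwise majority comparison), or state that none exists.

None — there is no Condorcet winner

Head-to-head results (3 voters total):
Granite vs Delta: Delta wins 3–0.
Granite vs Iris: Iris wins 3–0.
Granite vs Kestrel: Kestrel wins 2–1.
Delta vs Iris: Iris wins 2–1.
Delta vs Kestrel: Delta wins 2–1.
Iris vs Kestrel: Kestrel wins 2–1.
No candidate beats all others: Delta beats Kestrel beats Iris beats Delta, a majority cycle.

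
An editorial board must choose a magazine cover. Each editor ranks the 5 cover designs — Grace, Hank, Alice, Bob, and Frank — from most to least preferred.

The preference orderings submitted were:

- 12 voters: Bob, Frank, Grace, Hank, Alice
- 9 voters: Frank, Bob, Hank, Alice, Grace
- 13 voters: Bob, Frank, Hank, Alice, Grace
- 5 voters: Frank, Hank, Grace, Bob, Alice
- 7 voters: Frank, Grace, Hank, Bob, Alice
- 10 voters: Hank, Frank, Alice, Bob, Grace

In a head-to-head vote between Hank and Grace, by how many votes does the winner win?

Ballots ranking Hank above Grace: 9+13+5+10 = 37.
Ballots ranking Grace above Hank: 12+7 = 19.
Hank wins 37–19, a margin of 18.

18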